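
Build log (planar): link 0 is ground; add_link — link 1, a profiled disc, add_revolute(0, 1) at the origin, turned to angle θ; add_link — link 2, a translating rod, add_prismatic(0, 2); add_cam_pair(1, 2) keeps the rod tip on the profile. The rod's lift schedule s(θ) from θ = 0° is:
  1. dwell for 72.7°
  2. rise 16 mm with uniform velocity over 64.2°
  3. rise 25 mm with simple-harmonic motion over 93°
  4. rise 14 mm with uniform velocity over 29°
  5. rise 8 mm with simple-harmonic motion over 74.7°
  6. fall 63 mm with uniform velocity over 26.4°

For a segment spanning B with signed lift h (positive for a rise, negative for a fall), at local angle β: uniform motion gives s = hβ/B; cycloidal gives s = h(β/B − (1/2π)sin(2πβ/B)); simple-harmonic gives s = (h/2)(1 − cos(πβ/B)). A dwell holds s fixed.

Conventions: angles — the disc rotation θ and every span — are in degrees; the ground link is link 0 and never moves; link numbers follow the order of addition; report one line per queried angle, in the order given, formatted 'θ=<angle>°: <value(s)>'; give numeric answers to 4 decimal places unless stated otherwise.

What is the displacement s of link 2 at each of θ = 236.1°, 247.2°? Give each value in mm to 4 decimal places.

seg 1 [0°–72.7°] dwell: s stays 0.0000
seg 2 [72.7°–136.9°] uniform, h=16: full span → s += 16 → s = 16.0000
seg 3 [136.9°–229.9°] simple-harmonic, h=25: full span → s += 25 → s = 41.0000
seg 4 [229.9°–258.9°] uniform, h=14: θ=236.1° here. β=6.2, B=29. 14·6.2/29 = 2.9931 → s = 43.9931
seg 4 [229.9°–258.9°] uniform, h=14: θ=247.2° here. β=17.3, B=29. 14·17.3/29 = 8.3517 → s = 49.3517

θ=236.1°: 43.9931
θ=247.2°: 49.3517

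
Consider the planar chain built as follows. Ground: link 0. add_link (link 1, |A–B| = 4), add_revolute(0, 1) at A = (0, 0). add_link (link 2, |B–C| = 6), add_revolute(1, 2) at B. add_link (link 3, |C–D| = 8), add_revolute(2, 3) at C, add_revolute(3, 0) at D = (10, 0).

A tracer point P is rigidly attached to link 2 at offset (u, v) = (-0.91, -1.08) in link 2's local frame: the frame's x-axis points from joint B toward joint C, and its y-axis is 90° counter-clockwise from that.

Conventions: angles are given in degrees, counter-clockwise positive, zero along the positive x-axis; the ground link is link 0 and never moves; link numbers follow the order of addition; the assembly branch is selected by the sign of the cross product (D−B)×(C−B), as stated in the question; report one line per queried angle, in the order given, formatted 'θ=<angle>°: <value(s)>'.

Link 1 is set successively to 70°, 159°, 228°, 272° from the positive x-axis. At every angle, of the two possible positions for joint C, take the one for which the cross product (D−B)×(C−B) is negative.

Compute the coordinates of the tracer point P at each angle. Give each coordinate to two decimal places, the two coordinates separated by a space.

A=(0,0), D=(10.00,0)
θ=70°: B = A + 4.00·(cos70°, sin70°) = (1.3681, 3.7588)
θ=70°: |BD| = 9.4148
θ=70°: circle(B,6.00) ∩ circle(D,8.00): a=3.2204, h=5.0625
θ=70°:   candidates: C₊=(6.3418,7.1146) cross=47.663; C₋=(2.2995,-2.1685) cross=-47.663
θ=70°:   branch - wants cross < 0 → take C=(2.2995,-2.1685) (cross=-47.663)
θ=70°: ex = (C−B)/|BC| = (0.1552,-0.9879); ey = (0.9879,0.1552)
θ=70°: P = B + -0.91·ex + -1.08·ey = (0.1599,4.4901)
θ=159°: B = A + 4.00·(cos159°, sin159°) = (-3.7343, 1.4335)
θ=159°: |BD| = 13.8089
θ=159°: circle(B,6.00) ∩ circle(D,8.00): a=5.8906, h=1.1404
θ=159°:   candidates: C₊=(2.2429,1.9562) cross=15.748; C₋=(2.0061,-0.3123) cross=-15.748
θ=159°:   branch - wants cross < 0 → take C=(2.0061,-0.3123) (cross=-15.748)
θ=159°: ex = (C−B)/|BC| = (0.9567,-0.2910); ey = (0.2910,0.9567)
θ=159°: P = B + -0.91·ex + -1.08·ey = (-4.9192,0.6650)
θ=228°: B = A + 4.00·(cos228°, sin228°) = (-2.6765, -2.9726)
θ=228°: |BD| = 13.0204
θ=228°: circle(B,6.00) ∩ circle(D,8.00): a=5.4350, h=2.5419
θ=228°:   candidates: C₊=(2.0346,0.7430) cross=33.097; C₋=(3.1952,-4.2065) cross=-33.097
θ=228°:   branch - wants cross < 0 → take C=(3.1952,-4.2065) (cross=-33.097)
θ=228°: ex = (C−B)/|BC| = (0.9786,-0.2057); ey = (0.2057,0.9786)
θ=228°: P = B + -0.91·ex + -1.08·ey = (-3.7892,-3.8423)
θ=272°: B = A + 4.00·(cos272°, sin272°) = (0.1396, -3.9976)
θ=272°: |BD| = 10.6399
θ=272°: circle(B,6.00) ∩ circle(D,8.00): a=4.0042, h=4.4684
θ=272°:   candidates: C₊=(2.1716,1.6479) cross=47.544; C₋=(5.5292,-6.6342) cross=-47.544
θ=272°:   branch - wants cross < 0 → take C=(5.5292,-6.6342) (cross=-47.544)
θ=272°: ex = (C−B)/|BC| = (0.8983,-0.4394); ey = (0.4394,0.8983)
θ=272°: P = B + -0.91·ex + -1.08·ey = (-1.1524,-4.5678)

θ=70°: 0.16 4.49
θ=159°: -4.92 0.66
θ=228°: -3.79 -3.84
θ=272°: -1.15 -4.57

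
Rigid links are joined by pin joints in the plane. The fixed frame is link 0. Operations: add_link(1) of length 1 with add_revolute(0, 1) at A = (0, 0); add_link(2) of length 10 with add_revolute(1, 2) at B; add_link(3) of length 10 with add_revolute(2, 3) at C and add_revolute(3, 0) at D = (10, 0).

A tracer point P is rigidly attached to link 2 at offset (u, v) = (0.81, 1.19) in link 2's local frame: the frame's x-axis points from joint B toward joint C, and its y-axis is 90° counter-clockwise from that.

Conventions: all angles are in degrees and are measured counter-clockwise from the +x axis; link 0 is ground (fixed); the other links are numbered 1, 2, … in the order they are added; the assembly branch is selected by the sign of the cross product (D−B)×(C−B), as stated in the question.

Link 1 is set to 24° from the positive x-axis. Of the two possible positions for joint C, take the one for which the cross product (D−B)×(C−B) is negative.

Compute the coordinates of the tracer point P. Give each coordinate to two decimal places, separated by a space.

A=(0,0), D=(10.00,0)
B = A + 1.00·(cos24°, sin24°) = (0.9135, 0.4067)
|BD| = 9.0956
circle(B,10.00) ∩ circle(D,10.00): a=4.5478, h=8.9061
  candidates: C₊=(5.8550,9.1005) cross=81.005; C₋=(5.0585,-8.6938) cross=-81.005
  branch - wants cross < 0 → take C=(5.0585,-8.6938) (cross=-81.005)
ex = (C−B)/|BC| = (0.4145,-0.9101); ey = (0.9101,0.4145)
P = B + 0.81·ex + 1.19·ey = (2.3322,0.1628)

2.33 0.16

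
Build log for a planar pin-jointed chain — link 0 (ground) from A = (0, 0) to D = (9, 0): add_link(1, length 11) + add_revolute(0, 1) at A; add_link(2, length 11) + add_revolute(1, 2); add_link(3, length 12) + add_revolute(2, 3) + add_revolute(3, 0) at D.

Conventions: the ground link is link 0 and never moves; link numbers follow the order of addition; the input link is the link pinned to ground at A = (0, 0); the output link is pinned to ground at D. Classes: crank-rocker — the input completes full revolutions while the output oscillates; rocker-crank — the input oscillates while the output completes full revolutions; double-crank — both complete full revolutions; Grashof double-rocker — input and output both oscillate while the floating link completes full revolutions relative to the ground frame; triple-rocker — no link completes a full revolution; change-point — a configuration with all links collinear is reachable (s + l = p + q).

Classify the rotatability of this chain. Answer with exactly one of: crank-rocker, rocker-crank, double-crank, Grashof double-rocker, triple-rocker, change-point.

lengths: ground=9, input=11, coupler=11, output=12
sorted: s=9 (shortest), l=12 (longest), p+q=22
s + l = 21 vs p + q = 22
s + l < p + q (Grashof) with shortest = ground link → double-crank

double-crank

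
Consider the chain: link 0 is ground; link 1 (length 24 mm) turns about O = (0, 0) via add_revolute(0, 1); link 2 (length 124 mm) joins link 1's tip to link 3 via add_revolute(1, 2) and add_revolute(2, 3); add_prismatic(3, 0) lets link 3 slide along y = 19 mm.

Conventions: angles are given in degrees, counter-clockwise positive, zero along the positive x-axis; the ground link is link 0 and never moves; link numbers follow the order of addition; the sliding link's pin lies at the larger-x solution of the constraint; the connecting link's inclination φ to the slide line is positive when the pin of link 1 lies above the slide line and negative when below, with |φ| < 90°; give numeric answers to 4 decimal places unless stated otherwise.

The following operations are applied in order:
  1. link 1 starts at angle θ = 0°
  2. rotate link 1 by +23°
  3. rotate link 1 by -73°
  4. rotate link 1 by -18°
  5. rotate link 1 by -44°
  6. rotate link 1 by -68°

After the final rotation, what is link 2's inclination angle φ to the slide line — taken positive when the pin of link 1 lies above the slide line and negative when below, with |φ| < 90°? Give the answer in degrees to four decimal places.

geometry: r = 24 mm, L = 124 mm, e = 19 mm; θ starts at 0°
rotate link 1 by +23°: θ ← 0° +23° = 23°
rotate link 1 by -73°: θ ← 23° -73° = -50°
rotate link 1 by -18°: θ ← -50° -18° = -68°
rotate link 1 by -44°: θ ← -68° -44° = -112°
rotate link 1 by -68°: θ ← -112° -68° = -180°
h = r sin θ − e = -0.000000 − 19 = -19.000000
sin φ = h / L = -19.000000 / 124 = -0.15322581
φ = arcsin(-0.15322581) = -8.813913°

-8.8139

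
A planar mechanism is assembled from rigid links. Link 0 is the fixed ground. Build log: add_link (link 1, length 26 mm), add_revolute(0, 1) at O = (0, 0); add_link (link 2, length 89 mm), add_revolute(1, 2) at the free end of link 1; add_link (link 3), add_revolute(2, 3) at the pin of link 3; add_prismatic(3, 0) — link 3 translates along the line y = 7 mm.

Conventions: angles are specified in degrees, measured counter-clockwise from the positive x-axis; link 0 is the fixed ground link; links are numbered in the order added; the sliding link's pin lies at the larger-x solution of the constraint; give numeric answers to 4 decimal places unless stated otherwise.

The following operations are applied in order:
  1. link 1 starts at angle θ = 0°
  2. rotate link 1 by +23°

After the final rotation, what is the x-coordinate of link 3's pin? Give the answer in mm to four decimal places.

geometry: r = 26 mm, L = 89 mm, e = 7 mm; θ starts at 0°
rotate link 1 by +23°: θ ← 0° +23° = 23°
crank pin P = (r cos θ, r sin θ) = (23.933126, 10.159009)
h = r sin θ − e = 10.159009 − 7 = 3.159009
x = r cos θ + √(L² − h²) = 23.933126 + 88.943919 = 112.877045

112.8770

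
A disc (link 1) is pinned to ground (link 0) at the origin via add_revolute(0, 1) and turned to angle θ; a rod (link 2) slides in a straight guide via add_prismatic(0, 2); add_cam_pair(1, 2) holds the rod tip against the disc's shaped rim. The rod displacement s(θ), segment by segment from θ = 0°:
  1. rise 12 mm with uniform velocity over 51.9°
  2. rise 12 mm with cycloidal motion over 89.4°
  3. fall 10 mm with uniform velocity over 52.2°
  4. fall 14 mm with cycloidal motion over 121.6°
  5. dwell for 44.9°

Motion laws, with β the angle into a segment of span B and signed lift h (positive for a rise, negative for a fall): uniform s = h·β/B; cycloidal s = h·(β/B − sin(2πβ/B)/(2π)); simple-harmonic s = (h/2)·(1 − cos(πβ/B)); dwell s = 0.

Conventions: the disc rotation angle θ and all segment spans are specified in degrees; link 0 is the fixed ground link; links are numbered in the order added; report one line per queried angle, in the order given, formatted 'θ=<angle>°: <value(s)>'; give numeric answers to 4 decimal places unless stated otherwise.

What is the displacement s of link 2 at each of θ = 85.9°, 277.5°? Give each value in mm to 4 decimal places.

segment 1 (0° to 51.9°, uniform, h = 12) is passed completely: s = 0.0000 + (12) = 12.0000
θ = 85.9° falls in segment 2 (51.9° to 141.3°, cycloidal, h = 12): β = 85.9 − 51.9 = 34°, B = 89.4°; Δs = 12·(0.3803 − sin(2π·0.3803)/(2π)) = 3.2591; s = 12.0000 + 3.2591 = 15.2591
segment 2 (51.9° to 141.3°, cycloidal, h = 12) is passed completely: s = 12.0000 + (12) = 24.0000
segment 3 (141.3° to 193.5°, uniform, h = -10) is passed completely: s = 24.0000 + (-10) = 14.0000
θ = 277.5° falls in segment 4 (193.5° to 315.1°, cycloidal, h = -14): β = 277.5 − 193.5 = 84°, B = 121.6°; Δs = -14·(0.6908 − sin(2π·0.6908)/(2π)) = -11.7468; s = 14.0000 − 11.7468 = 2.2532

θ=85.9°: 15.2591
θ=277.5°: 2.2532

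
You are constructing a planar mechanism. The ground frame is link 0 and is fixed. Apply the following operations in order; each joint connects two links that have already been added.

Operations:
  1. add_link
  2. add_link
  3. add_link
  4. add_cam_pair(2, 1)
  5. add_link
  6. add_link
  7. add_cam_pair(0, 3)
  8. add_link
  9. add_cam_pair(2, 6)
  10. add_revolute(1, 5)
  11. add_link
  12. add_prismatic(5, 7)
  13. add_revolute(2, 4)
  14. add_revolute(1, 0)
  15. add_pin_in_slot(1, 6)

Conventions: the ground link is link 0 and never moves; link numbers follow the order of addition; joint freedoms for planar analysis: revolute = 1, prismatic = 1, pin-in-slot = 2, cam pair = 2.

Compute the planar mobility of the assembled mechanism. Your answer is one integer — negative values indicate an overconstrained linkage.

(L,J1,J2)=(1,0,0); link0 fixed
link1: (2,0,0)
link2: (3,0,0)
link3: (4,0,0)
C 2-1 [J2]: (4,0,1)
link4: (5,0,1)
link5: (6,0,1)
C 0-3 [J2]: (6,0,2)
link6: (7,0,2)
C 2-6 [J2]: (7,0,3)
R 1-5 [J1]: (7,1,3)
link7: (8,1,3)
P 5-7 [J1]: (8,2,3)
R 2-4 [J1]: (8,3,3)
R 1-0 [J1]: (8,4,3)
PS 1-6 [J2]: (8,4,4)
Grübler: 3·7 − 2·4 − 4 = 9

M = 9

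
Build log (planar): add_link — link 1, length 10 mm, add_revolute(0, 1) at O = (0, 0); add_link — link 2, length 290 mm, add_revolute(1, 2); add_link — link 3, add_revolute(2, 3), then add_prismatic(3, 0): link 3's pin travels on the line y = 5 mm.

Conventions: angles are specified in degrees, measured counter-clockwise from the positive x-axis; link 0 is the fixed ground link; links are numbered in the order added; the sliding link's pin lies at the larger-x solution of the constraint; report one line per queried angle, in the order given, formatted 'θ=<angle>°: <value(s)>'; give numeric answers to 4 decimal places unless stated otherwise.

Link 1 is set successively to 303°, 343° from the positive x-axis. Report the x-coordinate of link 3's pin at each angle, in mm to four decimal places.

geometry: r = 10 mm, L = 290 mm, e = 5 mm
θ=303°: crank pin P = (r cos θ, r sin θ) = (5.446390, -8.386706)
θ=303°: h = r sin θ − e = -8.386706 − 5 = -13.386706
θ=303°: x = r cos θ + √(L² − h²) = 5.446390 + 289.690863 = 295.137253
θ=343°: crank pin P = (r cos θ, r sin θ) = (9.563048, -2.923717)
θ=343°: h = r sin θ − e = -2.923717 − 5 = -7.923717
θ=343°: x = r cos θ + √(L² − h²) = 9.563048 + 289.891729 = 299.454777

θ=303°: 295.1373
θ=343°: 299.4548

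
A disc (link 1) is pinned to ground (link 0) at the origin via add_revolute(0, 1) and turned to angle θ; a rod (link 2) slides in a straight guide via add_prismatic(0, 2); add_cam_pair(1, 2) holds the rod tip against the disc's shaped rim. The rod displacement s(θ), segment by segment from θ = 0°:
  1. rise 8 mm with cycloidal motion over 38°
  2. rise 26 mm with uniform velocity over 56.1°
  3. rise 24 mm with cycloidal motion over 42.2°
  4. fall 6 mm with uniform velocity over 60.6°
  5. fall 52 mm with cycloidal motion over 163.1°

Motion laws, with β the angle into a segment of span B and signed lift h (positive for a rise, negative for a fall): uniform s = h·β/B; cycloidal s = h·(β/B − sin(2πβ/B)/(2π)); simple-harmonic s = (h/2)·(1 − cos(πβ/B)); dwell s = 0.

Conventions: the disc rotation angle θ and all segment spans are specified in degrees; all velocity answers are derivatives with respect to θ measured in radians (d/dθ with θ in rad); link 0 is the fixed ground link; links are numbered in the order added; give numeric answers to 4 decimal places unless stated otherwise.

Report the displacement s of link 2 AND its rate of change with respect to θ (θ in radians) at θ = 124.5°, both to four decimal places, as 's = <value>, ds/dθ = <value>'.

segment 1 (0° to 38°, cycloidal, h = 8) is passed completely: s = 0.0000 + (8) = 8.0000
segment 2 (38° to 94.1°, uniform, h = 26) is passed completely: s = 8.0000 + (26) = 34.0000
θ = 124.5° falls in segment 3 (94.1° to 136.3°, cycloidal, h = 24): β = 124.5 − 94.1 = 30.4°, B = 42.2°; Δs = 24·(0.7204 − sin(2π·0.7204)/(2π)) = 21.0429; s = 34.0000 + 21.0429 = 55.0429
velocity in seg [94.1°–136.3°] (cycloidal), θ in radians: β = 30.4° = 0.5306 rad, B = 42.2° = 0.7365 rad; ds/dθ = (h/B)(1 − cos(2πβ/B)) = (24/0.7365)(1 − cos(2π·0.7204)) = 38.614881 mm/rad

s = 55.0429, ds/dθ = 38.6149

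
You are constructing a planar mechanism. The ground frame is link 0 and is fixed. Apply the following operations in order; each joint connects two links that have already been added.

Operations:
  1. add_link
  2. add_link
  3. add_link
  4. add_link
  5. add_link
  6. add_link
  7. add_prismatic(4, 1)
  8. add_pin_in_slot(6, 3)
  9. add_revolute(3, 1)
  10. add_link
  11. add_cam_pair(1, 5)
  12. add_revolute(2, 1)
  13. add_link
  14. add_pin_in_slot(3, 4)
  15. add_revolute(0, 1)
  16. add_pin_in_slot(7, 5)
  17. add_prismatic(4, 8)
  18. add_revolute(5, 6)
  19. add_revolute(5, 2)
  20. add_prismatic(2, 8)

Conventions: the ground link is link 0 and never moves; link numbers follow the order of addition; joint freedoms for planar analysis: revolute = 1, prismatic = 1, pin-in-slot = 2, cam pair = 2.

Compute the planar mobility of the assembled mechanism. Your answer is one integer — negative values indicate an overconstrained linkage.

link 0 = ground. State L|J1|J2 = 1|0|0
+link1  2|0|0
+link2  3|0|0
+link3  4|0|0
+link4  5|0|0
+link5  6|0|0
+link6  7|0|0
P(4,1) f=1→J1  7|1|0
PS(6,3) f=2→J2  7|1|1
R(3,1) f=1→J1  7|2|1
+link7  8|2|1
C(1,5) f=2→J2  8|2|2
R(2,1) f=1→J1  8|3|2
+link8  9|3|2
PS(3,4) f=2→J2  9|3|3
R(0,1) f=1→J1  9|4|3
PS(7,5) f=2→J2  9|4|4
P(4,8) f=1→J1  9|5|4
R(5,6) f=1→J1  9|6|4
R(5,2) f=1→J1  9|7|4
P(2,8) f=1→J1  9|8|4
M = 3(9−1)−2·8−4 = 24−16−4 = 4

M = 4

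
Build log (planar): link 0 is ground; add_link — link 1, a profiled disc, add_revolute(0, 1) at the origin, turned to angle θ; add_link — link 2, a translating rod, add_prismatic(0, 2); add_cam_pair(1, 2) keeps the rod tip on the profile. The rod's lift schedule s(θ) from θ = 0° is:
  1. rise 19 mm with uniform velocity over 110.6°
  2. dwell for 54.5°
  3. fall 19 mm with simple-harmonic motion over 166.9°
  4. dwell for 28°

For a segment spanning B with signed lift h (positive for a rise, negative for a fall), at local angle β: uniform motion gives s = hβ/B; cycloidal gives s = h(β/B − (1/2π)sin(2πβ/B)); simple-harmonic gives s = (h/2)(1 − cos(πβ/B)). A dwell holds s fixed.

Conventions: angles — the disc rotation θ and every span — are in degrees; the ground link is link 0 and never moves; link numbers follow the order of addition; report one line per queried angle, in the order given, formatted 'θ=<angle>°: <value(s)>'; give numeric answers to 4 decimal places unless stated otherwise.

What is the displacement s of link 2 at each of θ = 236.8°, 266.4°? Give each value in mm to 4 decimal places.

seg 1 [0°–110.6°] uniform, h=19: full span → s += 19 → s = 19.0000
seg 2 [110.6°–165.1°] dwell: s stays 19.0000
seg 3 [165.1°–332°] simple-harmonic, h=-19: θ=236.8° here. β=71.7, B=166.9. -19/2·(1 − cos(π·0.4296)) = -7.4159 → s = 11.5841
seg 3 [165.1°–332°] simple-harmonic, h=-19: θ=266.4° here. β=101.3, B=166.9. -19/2·(1 − cos(π·0.6070)) = -12.6322 → s = 6.3678

θ=236.8°: 11.5841
θ=266.4°: 6.3678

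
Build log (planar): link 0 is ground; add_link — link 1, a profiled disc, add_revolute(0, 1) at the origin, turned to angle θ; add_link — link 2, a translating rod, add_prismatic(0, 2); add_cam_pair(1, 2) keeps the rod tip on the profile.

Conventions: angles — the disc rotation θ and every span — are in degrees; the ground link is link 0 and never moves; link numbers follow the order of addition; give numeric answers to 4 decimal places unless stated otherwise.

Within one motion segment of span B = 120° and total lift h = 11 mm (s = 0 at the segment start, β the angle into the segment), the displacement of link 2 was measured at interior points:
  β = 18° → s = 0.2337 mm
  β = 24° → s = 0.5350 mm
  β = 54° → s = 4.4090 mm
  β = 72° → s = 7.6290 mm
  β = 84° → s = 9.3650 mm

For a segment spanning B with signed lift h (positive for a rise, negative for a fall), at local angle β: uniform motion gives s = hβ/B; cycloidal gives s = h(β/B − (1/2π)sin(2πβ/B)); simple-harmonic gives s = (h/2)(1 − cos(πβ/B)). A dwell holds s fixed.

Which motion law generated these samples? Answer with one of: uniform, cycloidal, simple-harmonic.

candidates at β/B = r: uniform s = h·r (linear in β); cycloidal s = h·(r − sin(2πr)/(2π)); simple-harmonic s = (h/2)(1 − cos(πr))
β=18°: printed 0.2337 | uniform 1.6500, cycloidal 0.2337, simple-harmonic 0.5995
β=24°: printed 0.5350 | uniform 2.2000, cycloidal 0.5350, simple-harmonic 1.0504
β=54°: printed 4.4090 | uniform 4.9500, cycloidal 4.4090, simple-harmonic 4.6396
β=72°: printed 7.6290 | uniform 6.6000, cycloidal 7.6290, simple-harmonic 7.1996
β=84°: printed 9.3650 | uniform 7.7000, cycloidal 9.3650, simple-harmonic 8.7328
only one law matches every sample → cycloidal

cycloidal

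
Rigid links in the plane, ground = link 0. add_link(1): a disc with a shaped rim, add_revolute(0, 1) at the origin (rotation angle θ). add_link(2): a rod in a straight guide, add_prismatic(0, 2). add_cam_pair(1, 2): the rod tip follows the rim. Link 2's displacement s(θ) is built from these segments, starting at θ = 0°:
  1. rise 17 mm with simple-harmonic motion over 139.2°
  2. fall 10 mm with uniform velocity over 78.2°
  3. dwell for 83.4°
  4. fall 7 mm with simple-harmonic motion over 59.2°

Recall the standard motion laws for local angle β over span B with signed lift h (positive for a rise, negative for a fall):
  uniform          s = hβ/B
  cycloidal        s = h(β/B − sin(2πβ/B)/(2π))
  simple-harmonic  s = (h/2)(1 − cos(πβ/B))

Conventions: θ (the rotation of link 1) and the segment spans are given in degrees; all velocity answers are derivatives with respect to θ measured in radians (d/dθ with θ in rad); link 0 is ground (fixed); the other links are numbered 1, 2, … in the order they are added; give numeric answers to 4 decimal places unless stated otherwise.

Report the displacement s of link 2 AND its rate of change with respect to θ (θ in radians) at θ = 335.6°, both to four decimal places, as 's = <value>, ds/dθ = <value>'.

segment 1 (0° to 139.2°, simple-harmonic, h = 17) is passed completely: s = 0.0000 + (17) = 17.0000
segment 2 (139.2° to 217.4°, uniform, h = -10) is passed completely: s = 17.0000 + (-10) = 7.0000
segment 3 (217.4° to 300.8°, dwell): s unchanged at 7.0000
θ = 335.6° falls in segment 4 (300.8° to 360°, simple-harmonic, h = -7): β = 335.6 − 300.8 = 34.8°, B = 59.2°; Δs = -7/2·(1 − cos(π·0.5878)) = -4.4536; s = 7.0000 − 4.4536 = 2.5464
velocity in seg [300.8°–360°] (simple-harmonic), θ in radians: β = 34.8° = 0.6074 rad, B = 59.2° = 1.0332 rad; ds/dθ = (πh/(2B)) sin(πβ/B) = (π·(-7)/(2·1.0332)) sin(π·0.5878) = -10.239273 mm/rad

s = 2.5464, ds/dθ = -10.2393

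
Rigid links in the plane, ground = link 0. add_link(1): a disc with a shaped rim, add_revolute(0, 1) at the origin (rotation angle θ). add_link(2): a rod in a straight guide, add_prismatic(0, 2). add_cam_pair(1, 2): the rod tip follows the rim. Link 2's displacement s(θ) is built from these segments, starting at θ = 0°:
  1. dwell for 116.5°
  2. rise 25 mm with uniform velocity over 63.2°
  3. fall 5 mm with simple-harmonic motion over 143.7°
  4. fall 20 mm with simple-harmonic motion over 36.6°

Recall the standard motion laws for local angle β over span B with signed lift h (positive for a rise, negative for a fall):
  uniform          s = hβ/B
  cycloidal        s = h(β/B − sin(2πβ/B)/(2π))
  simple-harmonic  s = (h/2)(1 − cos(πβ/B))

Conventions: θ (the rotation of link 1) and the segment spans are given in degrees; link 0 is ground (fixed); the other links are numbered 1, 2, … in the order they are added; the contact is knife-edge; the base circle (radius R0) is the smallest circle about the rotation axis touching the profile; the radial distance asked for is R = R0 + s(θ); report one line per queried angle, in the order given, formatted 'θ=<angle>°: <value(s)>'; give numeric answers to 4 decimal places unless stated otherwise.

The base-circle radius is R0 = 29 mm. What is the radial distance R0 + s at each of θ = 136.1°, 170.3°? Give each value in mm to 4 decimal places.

segment 1 (0° to 116.5°, dwell): s unchanged at 0.0000
θ = 136.1° falls in segment 2 (116.5° to 179.7°, uniform, h = 25): β = 136.1 − 116.5 = 19.6°, B = 63.2°; Δs = 25·19.6/63.2 = 7.7532; s = 0.0000 + 7.7532 = 7.7532
θ = 170.3° falls in segment 2 (116.5° to 179.7°, uniform, h = 25): β = 170.3 − 116.5 = 53.8°, B = 63.2°; Δs = 25·53.8/63.2 = 21.2816; s = 0.0000 + 21.2816 = 21.2816
θ=136.1°: R = R0 + s = 29 + 7.7532 = 36.7532
θ=170.3°: R = R0 + s = 29 + 21.2816 = 50.2816

θ=136.1°: 36.7532
θ=170.3°: 50.2816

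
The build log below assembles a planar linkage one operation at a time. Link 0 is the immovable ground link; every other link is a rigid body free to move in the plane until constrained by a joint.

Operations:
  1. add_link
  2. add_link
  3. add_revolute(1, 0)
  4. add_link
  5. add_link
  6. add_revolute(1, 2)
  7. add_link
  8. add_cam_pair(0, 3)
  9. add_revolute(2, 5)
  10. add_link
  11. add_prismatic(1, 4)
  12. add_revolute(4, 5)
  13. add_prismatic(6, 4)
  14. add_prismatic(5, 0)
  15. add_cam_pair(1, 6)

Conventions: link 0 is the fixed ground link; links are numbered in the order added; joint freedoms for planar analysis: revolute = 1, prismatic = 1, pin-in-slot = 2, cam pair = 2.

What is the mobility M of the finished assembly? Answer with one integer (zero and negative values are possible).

link 0 = ground. State L|J1|J2 = 1|0|0
+link1  2|0|0
+link2  3|0|0
R(1,0) f=1→J1  3|1|0
+link3  4|1|0
+link4  5|1|0
R(1,2) f=1→J1  5|2|0
+link5  6|2|0
C(0,3) f=2→J2  6|2|1
R(2,5) f=1→J1  6|3|1
+link6  7|3|1
P(1,4) f=1→J1  7|4|1
R(4,5) f=1→J1  7|5|1
P(6,4) f=1→J1  7|6|1
P(5,0) f=1→J1  7|7|1
C(1,6) f=2→J2  7|7|2
M = 3(7−1)−2·7−2 = 18−14−2 = 2

M = 2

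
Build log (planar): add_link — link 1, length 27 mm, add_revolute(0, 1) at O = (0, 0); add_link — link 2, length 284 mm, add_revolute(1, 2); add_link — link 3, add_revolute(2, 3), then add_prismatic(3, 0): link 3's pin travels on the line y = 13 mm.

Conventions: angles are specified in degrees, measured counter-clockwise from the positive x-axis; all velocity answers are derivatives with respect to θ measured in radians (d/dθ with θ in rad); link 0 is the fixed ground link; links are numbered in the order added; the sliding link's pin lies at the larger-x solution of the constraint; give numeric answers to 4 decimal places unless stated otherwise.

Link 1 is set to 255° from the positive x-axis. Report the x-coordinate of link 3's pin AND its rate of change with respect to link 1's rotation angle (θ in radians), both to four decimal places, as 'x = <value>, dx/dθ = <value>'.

geometry: r = 27 mm, L = 284 mm, e = 13 mm
crank pin P = (r cos θ, r sin θ) = (-6.988114, -26.079997)
h = r sin θ − e = -26.079997 − 13 = -39.079997
x = r cos θ + √(L² − h²) = -6.988114 + 281.298336 = 274.310222
dx/dθ = −r sin θ − h·r cos θ/√(L² − h²) (θ in radians; h = -39.079997) = 25.109158

x = 274.3102, dx/dθ = 25.1092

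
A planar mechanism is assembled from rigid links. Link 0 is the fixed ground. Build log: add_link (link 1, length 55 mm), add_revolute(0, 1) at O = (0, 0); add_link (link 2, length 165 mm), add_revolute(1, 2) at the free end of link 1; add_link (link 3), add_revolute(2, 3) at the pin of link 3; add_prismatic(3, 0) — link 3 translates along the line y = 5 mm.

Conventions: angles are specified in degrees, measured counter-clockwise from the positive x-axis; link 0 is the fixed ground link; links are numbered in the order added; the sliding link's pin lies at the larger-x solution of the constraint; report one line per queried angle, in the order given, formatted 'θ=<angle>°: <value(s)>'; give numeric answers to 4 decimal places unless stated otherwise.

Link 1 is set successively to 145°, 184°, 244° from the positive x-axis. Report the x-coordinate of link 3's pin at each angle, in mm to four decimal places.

geometry: r = 55 mm, L = 165 mm, e = 5 mm
θ=145°: crank pin P = (r cos θ, r sin θ) = (-45.053362, 31.546704)
θ=145°: h = r sin θ − e = 31.546704 − 5 = 26.546704
θ=145°: x = r cos θ + √(L² − h²) = -45.053362 + 162.850461 = 117.797098
θ=184°: crank pin P = (r cos θ, r sin θ) = (-54.866023, -3.836606)
θ=184°: h = r sin θ − e = -3.836606 − 5 = -8.836606
θ=184°: x = r cos θ + √(L² − h²) = -54.866023 + 164.763207 = 109.897184
θ=244°: crank pin P = (r cos θ, r sin θ) = (-24.110413, -49.433673)
θ=244°: h = r sin θ − e = -49.433673 − 5 = -54.433673
θ=244°: x = r cos θ + √(L² − h²) = -24.110413 + 155.762561 = 131.652148

θ=145°: 117.7971
θ=184°: 109.8972
θ=244°: 131.6521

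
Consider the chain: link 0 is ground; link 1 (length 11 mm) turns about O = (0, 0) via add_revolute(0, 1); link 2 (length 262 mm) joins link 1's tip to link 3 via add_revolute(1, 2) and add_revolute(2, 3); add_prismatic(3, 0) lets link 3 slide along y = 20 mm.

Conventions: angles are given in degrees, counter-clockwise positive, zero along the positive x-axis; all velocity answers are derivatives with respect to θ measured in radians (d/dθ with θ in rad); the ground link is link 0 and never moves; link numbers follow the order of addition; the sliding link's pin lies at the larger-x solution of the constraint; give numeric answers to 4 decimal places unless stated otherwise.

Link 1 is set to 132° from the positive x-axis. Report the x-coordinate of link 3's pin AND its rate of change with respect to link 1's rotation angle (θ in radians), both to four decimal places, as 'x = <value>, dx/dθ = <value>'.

geometry: r = 11 mm, L = 262 mm, e = 20 mm
crank pin P = (r cos θ, r sin θ) = (-7.360437, 8.174593)
h = r sin θ − e = 8.174593 − 20 = -11.825407
x = r cos θ + √(L² − h²) = -7.360437 + 261.732993 = 254.372557
dx/dθ = −r sin θ − h·r cos θ/√(L² − h²) (θ in radians; h = -11.825407) = -8.507146

x = 254.3726, dx/dθ = -8.5071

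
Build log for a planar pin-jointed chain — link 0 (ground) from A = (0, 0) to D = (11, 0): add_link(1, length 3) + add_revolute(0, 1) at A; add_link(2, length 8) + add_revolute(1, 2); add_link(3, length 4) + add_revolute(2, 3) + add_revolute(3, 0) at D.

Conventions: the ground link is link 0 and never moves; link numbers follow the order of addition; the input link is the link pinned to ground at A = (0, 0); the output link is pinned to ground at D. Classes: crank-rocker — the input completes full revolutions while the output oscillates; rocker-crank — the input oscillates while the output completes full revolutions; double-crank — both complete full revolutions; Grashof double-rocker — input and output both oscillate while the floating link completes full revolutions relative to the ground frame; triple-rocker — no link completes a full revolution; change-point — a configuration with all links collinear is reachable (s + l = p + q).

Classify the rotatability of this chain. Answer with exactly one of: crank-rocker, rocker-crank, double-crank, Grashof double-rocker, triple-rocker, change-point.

lengths: ground=11, input=3, coupler=8, output=4
sorted: s=3 (shortest), l=11 (longest), p+q=12
s + l = 14 vs p + q = 12
s + l > p + q → non-Grashof → no link fully rotates → triple-rocker

triple-rocker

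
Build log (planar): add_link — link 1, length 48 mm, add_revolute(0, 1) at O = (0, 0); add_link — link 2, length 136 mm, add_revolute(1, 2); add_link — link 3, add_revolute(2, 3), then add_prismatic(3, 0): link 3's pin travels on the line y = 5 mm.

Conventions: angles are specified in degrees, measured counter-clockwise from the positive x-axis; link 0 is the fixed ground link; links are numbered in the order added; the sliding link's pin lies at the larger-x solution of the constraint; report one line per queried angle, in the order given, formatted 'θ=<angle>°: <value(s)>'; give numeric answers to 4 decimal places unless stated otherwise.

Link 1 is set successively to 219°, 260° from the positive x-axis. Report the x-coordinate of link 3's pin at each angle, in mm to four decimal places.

geometry: r = 48 mm, L = 136 mm, e = 5 mm
θ=219°: crank pin P = (r cos θ, r sin θ) = (-37.303006, -30.207379)
θ=219°: h = r sin θ − e = -30.207379 − 5 = -35.207379
θ=219°: x = r cos θ + √(L² − h²) = -37.303006 + 131.363772 = 94.060765
θ=260°: crank pin P = (r cos θ, r sin θ) = (-8.335113, -47.270772)
θ=260°: h = r sin θ − e = -47.270772 − 5 = -52.270772
θ=260°: x = r cos θ + √(L² − h²) = -8.335113 + 125.553839 = 117.218726

θ=219°: 94.0608
θ=260°: 117.2187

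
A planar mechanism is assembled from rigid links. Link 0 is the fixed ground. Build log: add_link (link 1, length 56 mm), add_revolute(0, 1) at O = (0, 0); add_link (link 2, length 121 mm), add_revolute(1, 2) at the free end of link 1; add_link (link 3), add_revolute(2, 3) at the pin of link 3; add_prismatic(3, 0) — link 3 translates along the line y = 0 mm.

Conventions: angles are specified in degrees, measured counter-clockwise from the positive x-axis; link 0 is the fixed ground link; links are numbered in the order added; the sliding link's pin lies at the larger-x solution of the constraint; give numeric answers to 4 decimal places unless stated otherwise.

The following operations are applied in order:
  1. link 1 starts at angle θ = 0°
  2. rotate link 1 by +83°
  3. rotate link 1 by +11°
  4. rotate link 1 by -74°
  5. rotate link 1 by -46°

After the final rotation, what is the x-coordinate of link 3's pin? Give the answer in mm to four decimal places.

geometry: r = 56 mm, L = 121 mm, e = 0 mm; θ starts at 0°
rotate link 1 by +83°: θ ← 0° +83° = 83°
rotate link 1 by +11°: θ ← 83° +11° = 94°
rotate link 1 by -74°: θ ← 94° -74° = 20°
rotate link 1 by -46°: θ ← 20° -46° = -26°
crank pin P = (r cos θ, r sin θ) = (50.332467, -24.548784)
h = r sin θ − e = -24.548784 − 0 = -24.548784
x = r cos θ + √(L² − h²) = 50.332467 + 118.483574 = 168.816040

168.8160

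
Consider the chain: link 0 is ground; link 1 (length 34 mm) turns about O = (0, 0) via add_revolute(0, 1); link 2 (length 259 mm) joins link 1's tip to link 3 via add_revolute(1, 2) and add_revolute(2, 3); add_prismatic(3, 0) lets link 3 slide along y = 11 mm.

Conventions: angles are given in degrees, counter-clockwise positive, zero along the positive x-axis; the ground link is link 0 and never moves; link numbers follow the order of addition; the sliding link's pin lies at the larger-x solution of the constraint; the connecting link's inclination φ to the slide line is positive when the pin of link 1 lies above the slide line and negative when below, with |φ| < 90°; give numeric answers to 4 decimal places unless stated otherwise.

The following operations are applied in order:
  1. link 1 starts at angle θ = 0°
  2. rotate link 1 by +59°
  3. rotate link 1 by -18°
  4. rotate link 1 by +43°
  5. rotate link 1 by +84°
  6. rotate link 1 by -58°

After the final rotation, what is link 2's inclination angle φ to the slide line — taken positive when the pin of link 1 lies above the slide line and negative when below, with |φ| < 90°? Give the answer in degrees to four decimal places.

geometry: r = 34 mm, L = 259 mm, e = 11 mm; θ starts at 0°
rotate link 1 by +59°: θ ← 0° +59° = 59°
rotate link 1 by -18°: θ ← 59° -18° = 41°
rotate link 1 by +43°: θ ← 41° +43° = 84°
rotate link 1 by +84°: θ ← 84° +84° = 168°
rotate link 1 by -58°: θ ← 168° -58° = 110°
h = r sin θ − e = 31.949549 − 11 = 20.949549
sin φ = h / L = 20.949549 / 259 = 0.08088629
φ = arcsin(0.08088629) = 4.639512°

4.6395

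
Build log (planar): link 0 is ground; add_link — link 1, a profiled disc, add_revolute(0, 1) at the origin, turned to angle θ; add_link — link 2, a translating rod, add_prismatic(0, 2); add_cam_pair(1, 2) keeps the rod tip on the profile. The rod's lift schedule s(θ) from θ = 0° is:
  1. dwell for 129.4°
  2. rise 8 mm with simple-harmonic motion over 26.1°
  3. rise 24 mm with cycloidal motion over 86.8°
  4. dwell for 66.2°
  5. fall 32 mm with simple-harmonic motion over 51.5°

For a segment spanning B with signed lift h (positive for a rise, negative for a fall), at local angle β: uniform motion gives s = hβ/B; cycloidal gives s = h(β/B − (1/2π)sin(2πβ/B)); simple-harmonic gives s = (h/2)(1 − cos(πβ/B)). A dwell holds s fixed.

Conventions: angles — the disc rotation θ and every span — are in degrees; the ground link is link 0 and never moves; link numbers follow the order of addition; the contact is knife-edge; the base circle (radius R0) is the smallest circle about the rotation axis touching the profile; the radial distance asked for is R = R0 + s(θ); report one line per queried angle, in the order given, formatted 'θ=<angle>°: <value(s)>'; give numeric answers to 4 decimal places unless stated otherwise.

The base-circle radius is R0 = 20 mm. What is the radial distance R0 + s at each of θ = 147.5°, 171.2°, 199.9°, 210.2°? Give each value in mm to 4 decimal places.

seg 1 [0°–129.4°] dwell: s stays 0.0000
seg 2 [129.4°–155.5°] simple-harmonic, h=8: θ=147.5° here. β=18.1, B=26.1. 8/2·(1 − cos(π·0.6935)) = 6.2844 → s = 6.2844
seg 2 [129.4°–155.5°] simple-harmonic, h=8: full span → s += 8 → s = 8.0000
seg 3 [155.5°–242.3°] cycloidal, h=24: θ=171.2° here. β=15.7, B=86.8. 24·(0.1809 − sin(2π·0.1809)/(2π)) = 0.8759 → s = 8.8759
seg 3 [155.5°–242.3°] cycloidal, h=24: θ=199.9° here. β=44.4, B=86.8. 24·(0.5115 − sin(2π·0.5115)/(2π)) = 12.5528 → s = 20.5528
seg 3 [155.5°–242.3°] cycloidal, h=24: θ=210.2° here. β=54.7, B=86.8. 24·(0.6302 − sin(2π·0.6302)/(2π)) = 17.9119 → s = 25.9119
θ=147.5°: R = R0 + s = 20 + 6.2844 = 26.2844
θ=171.2°: R = R0 + s = 20 + 8.8759 = 28.8759
θ=199.9°: R = R0 + s = 20 + 20.5528 = 40.5528
θ=210.2°: R = R0 + s = 20 + 25.9119 = 45.9119

θ=147.5°: 26.2844
θ=171.2°: 28.8759
θ=199.9°: 40.5528
θ=210.2°: 45.9119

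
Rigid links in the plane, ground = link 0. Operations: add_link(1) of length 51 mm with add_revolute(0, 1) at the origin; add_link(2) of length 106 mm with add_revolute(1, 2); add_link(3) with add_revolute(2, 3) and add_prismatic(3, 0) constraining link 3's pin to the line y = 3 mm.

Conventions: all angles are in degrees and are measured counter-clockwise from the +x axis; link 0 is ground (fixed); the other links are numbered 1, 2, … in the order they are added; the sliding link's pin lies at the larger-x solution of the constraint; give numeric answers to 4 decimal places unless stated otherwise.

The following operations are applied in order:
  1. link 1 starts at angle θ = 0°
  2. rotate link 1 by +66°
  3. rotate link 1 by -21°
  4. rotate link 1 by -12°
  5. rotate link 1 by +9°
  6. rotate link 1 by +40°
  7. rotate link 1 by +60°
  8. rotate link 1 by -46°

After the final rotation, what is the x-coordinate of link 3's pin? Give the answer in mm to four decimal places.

geometry: r = 51 mm, L = 106 mm, e = 3 mm; θ starts at 0°
rotate link 1 by +66°: θ ← 0° +66° = 66°
rotate link 1 by -21°: θ ← 66° -21° = 45°
rotate link 1 by -12°: θ ← 45° -12° = 33°
rotate link 1 by +9°: θ ← 33° +9° = 42°
rotate link 1 by +40°: θ ← 42° +40° = 82°
rotate link 1 by +60°: θ ← 82° +60° = 142°
rotate link 1 by -46°: θ ← 142° -46° = 96°
crank pin P = (r cos θ, r sin θ) = (-5.330952, 50.720617)
h = r sin θ − e = 50.720617 − 3 = 47.720617
x = r cos θ + √(L² − h²) = -5.330952 + 94.650635 = 89.319684

89.3197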